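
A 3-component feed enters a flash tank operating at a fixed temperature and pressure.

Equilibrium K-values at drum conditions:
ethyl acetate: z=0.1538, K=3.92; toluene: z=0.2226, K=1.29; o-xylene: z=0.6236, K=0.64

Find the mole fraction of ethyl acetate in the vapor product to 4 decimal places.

y_ethyl acetate = 0.2756

Material balance + equilibrium reduce to Σ zᵢ(Kᵢ−1)/(1+V/F(Kᵢ−1)) = 0.
Feasibility: ΣzᵢKᵢ = 1.2892, Σzᵢ/Kᵢ = 1.1862 — both > 1, two phases present.
Newton–Raphson from V/F = 0.5:
  V/F = 0.5000: g = -0.03484, g' = -0.3512 → V/F = 0.4008
  V/F = 0.4008: g = 0.00241, g' = -0.4038 → V/F = 0.4068
Converged at V/F = 0.4068.
Compositions from xᵢ = zᵢ/(1+V/F(Kᵢ−1)), yᵢ = Kᵢxᵢ:
  ethyl acetate: x = 0.0703, y = 0.2756
  toluene: x = 0.1991, y = 0.2569
  o-xylene: x = 0.7306, y = 0.4676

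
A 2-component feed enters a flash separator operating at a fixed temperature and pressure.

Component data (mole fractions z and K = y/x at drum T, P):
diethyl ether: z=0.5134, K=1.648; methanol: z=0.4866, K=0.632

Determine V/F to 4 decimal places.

Rachford–Rice: g(V/F) = Σ zᵢ(Kᵢ−1)/(1+V/F(Kᵢ−1)) = 0.
Feasibility: ΣzᵢKᵢ = 1.1536, Σzᵢ/Kᵢ = 1.0815 — both > 1, two phases present.
Binary case is linear: z₁(K₁−1)(1+V/F(K₂−1)) + z₂(K₂−1)(1+V/F(K₁−1)) = 0
⇒ V/F = [z₁(K₁−1)+z₂(K₂−1)] / [−(K₁−1)(K₂−1)] = 0.15361/0.23846 = 0.6442

V/F = 0.6442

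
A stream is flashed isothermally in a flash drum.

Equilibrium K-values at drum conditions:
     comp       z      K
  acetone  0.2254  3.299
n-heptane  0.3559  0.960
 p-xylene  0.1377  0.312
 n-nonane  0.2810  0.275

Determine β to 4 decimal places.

β = 0.1912

Material balance + equilibrium reduce to Σ zᵢ(Kᵢ−1)/(1+β(Kᵢ−1)) = 0.
g(0) = ΣzᵢKᵢ − 1 = 0.2055 and g(1) = 1 − Σzᵢ/Kᵢ = -0.9022, so a root lies in (0, 1).
Newton iteration, β⁰ = 0.5:
  β = 0.5000: g = -0.23744, g' = -0.7733 → β = 0.1930
  β = 0.1930: g = -0.00150, g' = -0.8585 → β = 0.1912
Converged at β = 0.1912.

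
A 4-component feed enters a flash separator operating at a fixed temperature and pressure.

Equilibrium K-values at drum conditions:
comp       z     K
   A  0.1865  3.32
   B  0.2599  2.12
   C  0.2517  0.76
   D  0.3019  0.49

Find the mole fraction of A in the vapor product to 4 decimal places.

Rachford–Rice: g(ψ) = Σ zᵢ(Kᵢ−1)/(1+ψ(Kᵢ−1)) = 0.
g(0) = ΣzᵢKᵢ − 1 = 0.5094 and g(1) = 1 − Σzᵢ/Kᵢ = -0.1261, so a root lies in (0, 1).
Newton–Raphson from ψ = 0.51:
  ψ = 0.5100: g = 0.10652, g' = -0.5049 → ψ = 0.7210
  ψ = 0.7210: g = 0.00639, g' = -0.4579 → ψ = 0.7349
Converged at ψ = 0.7349.
Compositions from xᵢ = zᵢ/(1+ψ(Kᵢ−1)), yᵢ = Kᵢxᵢ:
  A: x = 0.0689, y = 0.2289
  B: x = 0.1426, y = 0.3022
  C: x = 0.3056, y = 0.2323
  D: x = 0.4829, y = 0.2366

y_A = 0.2289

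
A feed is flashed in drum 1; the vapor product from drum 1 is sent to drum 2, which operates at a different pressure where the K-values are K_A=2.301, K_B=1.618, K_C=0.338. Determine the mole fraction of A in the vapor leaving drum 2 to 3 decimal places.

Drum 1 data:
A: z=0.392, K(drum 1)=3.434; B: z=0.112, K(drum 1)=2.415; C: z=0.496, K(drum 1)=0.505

y_A (drum 2) = 0.631

Drum 1:
Newton–Raphson from ψ₁ = 0.5:
  ψ₁ = 0.500: g = 0.1969, g' = -0.764 → ψ₁ = 0.758
  ψ₁ = 0.758: g = 0.0191, g' = -0.650 → ψ₁ = 0.787
Converged at ψ₁ = 0.787.
Drum-1 compositions:
  A: x = 0.134, y = 0.462
  B: x = 0.053, y = 0.128
  C: x = 0.813, y = 0.410
Drum-2 feed = drum-1 vapor: z₂ = (0.4617, 0.1280, 0.4103).
Drum 2:
Material balance + equilibrium reduce to Σ zᵢ(Kᵢ−1)/(1+ψ₂(Kᵢ−1)) = 0.
Feasibility: ΣzᵢKᵢ = 1.408, Σzᵢ/Kᵢ = 1.494 — both > 1, two phases present.
Iterate (Newton) starting at ψ₂ = 0.31:
  ψ₂ = 0.310: g = 0.1526, g' = -0.716 → ψ₂ = 0.523
  ψ₂ = 0.523: g = 0.0016, g' = -0.725 → ψ₂ = 0.525
Converged at ψ₂ = 0.525.
  A: x = 0.274, y = 0.631
  B: x = 0.097, y = 0.156
  C: x = 0.629, y = 0.213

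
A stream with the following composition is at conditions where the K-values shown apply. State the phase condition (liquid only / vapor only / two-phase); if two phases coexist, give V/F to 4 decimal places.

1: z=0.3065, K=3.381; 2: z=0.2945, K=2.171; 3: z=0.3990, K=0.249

ΣzᵢKᵢ = 1.7750; Σzᵢ/Kᵢ = 1.8287.
Both exceed 1, so a two-phase solution exists.
Let ψ = V/F and solve Σ zᵢ(Kᵢ−1)/(1+ψ(Kᵢ−1)) = 0.
Iterate (Newton) starting at ψ = 0.5:
  ψ = 0.5000: g = 0.07084, g' = -1.0998 → ψ = 0.5644
  ψ = 0.5644: g = -0.00112, g' = -1.1407 → ψ = 0.5634
Converged at ψ = 0.5634.

two-phase, V/F = 0.5634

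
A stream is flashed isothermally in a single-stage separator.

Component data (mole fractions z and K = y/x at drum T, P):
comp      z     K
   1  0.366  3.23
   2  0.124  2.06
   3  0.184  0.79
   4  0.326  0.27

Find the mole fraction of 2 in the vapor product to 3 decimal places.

Let ψ = V/F and solve Σ zᵢ(Kᵢ−1)/(1+ψ(Kᵢ−1)) = 0.
Feasibility: ΣzᵢKᵢ = 1.671, Σzᵢ/Kᵢ = 1.614 — both > 1, two phases present.
Iterate (Newton) starting at ψ = 0.5:
  ψ = 0.500: g = 0.0539, g' = -0.907 → ψ = 0.559
Converged at ψ = 0.559.
Compositions from xᵢ = zᵢ/(1+ψ(Kᵢ−1)), yᵢ = Kᵢxᵢ:
  1: x = 0.163, y = 0.526
  2: x = 0.078, y = 0.160
  3: x = 0.208, y = 0.165
  4: x = 0.551, y = 0.149

y_2 = 0.160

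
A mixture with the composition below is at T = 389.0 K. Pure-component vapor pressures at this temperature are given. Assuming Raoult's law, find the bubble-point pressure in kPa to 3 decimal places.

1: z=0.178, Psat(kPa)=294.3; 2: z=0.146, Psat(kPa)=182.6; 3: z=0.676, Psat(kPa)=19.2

At the bubble point ψ → 0, so ΣzᵢKᵢ = 1 with Kᵢ = Pᵢˢᵃᵗ/P ⇒ P = ΣzᵢPᵢˢᵃᵗ.
P = 0.178·294.3 + 0.146·182.6 + 0.676·19.2 = 92.024 kPa

Pbub = 92.024 kPa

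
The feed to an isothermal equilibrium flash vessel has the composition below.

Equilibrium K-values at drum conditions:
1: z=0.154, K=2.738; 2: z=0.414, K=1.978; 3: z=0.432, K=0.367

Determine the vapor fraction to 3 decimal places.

Rachford–Rice: g(ψ) = Σ zᵢ(Kᵢ−1)/(1+ψ(Kᵢ−1)) = 0.
Feasibility: ΣzᵢKᵢ = 1.399, Σzᵢ/Kᵢ = 1.443 — both > 1, two phases present.
Iterate (Newton) starting at ψ = 0.5:
  ψ = 0.500: g = 0.0150, g' = -0.682 → ψ = 0.522
Converged at ψ = 0.522.

ψ = 0.522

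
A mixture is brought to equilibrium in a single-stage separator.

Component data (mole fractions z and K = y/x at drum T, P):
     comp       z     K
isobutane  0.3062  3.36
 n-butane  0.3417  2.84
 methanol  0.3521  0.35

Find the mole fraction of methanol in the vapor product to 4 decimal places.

y_methanol = 0.2662

Material balance + equilibrium reduce to Σ zᵢ(Kᵢ−1)/(1+ψ(Kᵢ−1)) = 0.
g(0) = ΣzᵢKᵢ − 1 = 1.1225 and g(1) = 1 − Σzᵢ/Kᵢ = -0.2174, so a root lies in (0, 1).
Iterate (Newton) starting at ψ = 0.5:
  ψ = 0.5000: g = 0.31989, g' = -0.9992 → ψ = 0.8202
  ψ = 0.8202: g = 0.00657, g' = -1.0641 → ψ = 0.8263
Converged at ψ = 0.8263.
Compositions from xᵢ = zᵢ/(1+ψ(Kᵢ−1)), yᵢ = Kᵢxᵢ:
  isobutane: x = 0.1038, y = 0.3487
  n-butane: x = 0.1356, y = 0.3850
  methanol: x = 0.7606, y = 0.2662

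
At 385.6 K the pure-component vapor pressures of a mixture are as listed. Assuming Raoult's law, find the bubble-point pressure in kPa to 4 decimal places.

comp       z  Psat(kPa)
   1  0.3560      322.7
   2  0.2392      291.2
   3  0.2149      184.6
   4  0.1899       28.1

Pbub = 229.5430 kPa

At the bubble point ψ → 0, so ΣzᵢKᵢ = 1 with Kᵢ = Pᵢˢᵃᵗ/P ⇒ P = ΣzᵢPᵢˢᵃᵗ.
P = 0.3560·322.7 + 0.2392·291.2 + 0.2149·184.6 + 0.1899·28.1 = 229.5430 kPa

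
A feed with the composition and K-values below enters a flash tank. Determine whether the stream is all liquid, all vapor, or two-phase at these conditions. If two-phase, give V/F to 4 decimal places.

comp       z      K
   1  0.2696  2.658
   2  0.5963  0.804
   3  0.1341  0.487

two-phase, V/F = 0.5734

ΣzᵢKᵢ = 1.2613; Σzᵢ/Kᵢ = 1.1185.
Both exceed 1, so a two-phase solution exists.
Let ψ = V/F and solve Σ zᵢ(Kᵢ−1)/(1+ψ(Kᵢ−1)) = 0.
Newton iteration, ψ⁰ = 0.44:
  ψ = 0.4400: g = 0.04170, g' = -0.3341 → ψ = 0.5648
  ψ = 0.5648: g = 0.00255, g' = -0.2966 → ψ = 0.5734
Converged at ψ = 0.5734.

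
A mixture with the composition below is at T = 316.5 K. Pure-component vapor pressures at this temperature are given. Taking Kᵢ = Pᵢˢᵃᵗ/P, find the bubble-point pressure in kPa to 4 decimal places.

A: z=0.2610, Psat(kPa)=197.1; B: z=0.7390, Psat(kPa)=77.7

At the bubble point ψ → 0, so ΣzᵢKᵢ = 1 with Kᵢ = Pᵢˢᵃᵗ/P ⇒ P = ΣzᵢPᵢˢᵃᵗ.
P = 0.2610·197.1 + 0.7390·77.7 = 108.8634 kPa

Pbub = 108.8634 kPa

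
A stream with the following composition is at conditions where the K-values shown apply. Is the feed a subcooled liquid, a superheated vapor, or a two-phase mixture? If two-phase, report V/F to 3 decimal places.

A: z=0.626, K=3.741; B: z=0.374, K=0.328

ΣzᵢKᵢ = 2.465; Σzᵢ/Kᵢ = 1.308.
Both exceed 1, so a two-phase solution exists.
Rachford–Rice: g(ψ) = Σ zᵢ(Kᵢ−1)/(1+ψ(Kᵢ−1)) = 0.
Newton iteration, ψ⁰ = 0.41:
  ψ = 0.410: g = 0.4610, g' = -1.364 → ψ = 0.748
  ψ = 0.748: g = 0.0573, g' = -1.188 → ψ = 0.796
  ψ = 0.796: g = -0.0013, g' = -1.246 → ψ = 0.795
Converged at ψ = 0.795.

two-phase, V/F = 0.795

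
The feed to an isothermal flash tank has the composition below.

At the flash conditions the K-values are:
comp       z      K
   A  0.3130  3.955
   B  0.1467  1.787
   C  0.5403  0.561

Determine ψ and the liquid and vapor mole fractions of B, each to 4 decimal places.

ψ = 0.7624, x_B = 0.0917, y_B = 0.1638

Rachford–Rice: g(ψ) = Σ zᵢ(Kᵢ−1)/(1+ψ(Kᵢ−1)) = 0.
Feasibility: ΣzᵢKᵢ = 1.8032, Σzᵢ/Kᵢ = 1.1243 — both > 1, two phases present.
Iterate (Newton) starting at ψ = 0.38:
  ψ = 0.3800: g = 0.23988, g' = -0.8103 → ψ = 0.6760
  ψ = 0.6760: g = 0.04661, g' = -0.5534 → ψ = 0.7603
  ψ = 0.7603: g = 0.00111, g' = -0.5295 → ψ = 0.7624
Converged at ψ = 0.7624.
Compositions from xᵢ = zᵢ/(1+ψ(Kᵢ−1)), yᵢ = Kᵢxᵢ:
  A: x = 0.0962, y = 0.3806
  B: x = 0.0917, y = 0.1638
  C: x = 0.8121, y = 0.4556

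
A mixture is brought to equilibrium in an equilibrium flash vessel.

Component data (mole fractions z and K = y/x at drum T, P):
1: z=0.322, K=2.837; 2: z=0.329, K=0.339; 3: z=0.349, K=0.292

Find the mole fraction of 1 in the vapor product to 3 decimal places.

y_1 = 0.771

Let ψ = V/F and solve Σ zᵢ(Kᵢ−1)/(1+ψ(Kᵢ−1)) = 0.
Check two-phase: ΣzᵢKᵢ = 1.127 > 1 and Σzᵢ/Kᵢ = 2.279 > 1, so g(0) = 0.127 > 0 and g(1) = -1.279 < 0.
Iterate (Newton) starting at ψ = 0.5:
  ψ = 0.500: g = -0.3990, g' = -1.035 → ψ = 0.115
  ψ = 0.115: g = -0.0155, g' = -1.117 → ψ = 0.101
Converged at ψ = 0.101.
Compositions from xᵢ = zᵢ/(1+ψ(Kᵢ−1)), yᵢ = Kᵢxᵢ:
  1: x = 0.272, y = 0.771
  2: x = 0.352, y = 0.119
  3: x = 0.376, y = 0.110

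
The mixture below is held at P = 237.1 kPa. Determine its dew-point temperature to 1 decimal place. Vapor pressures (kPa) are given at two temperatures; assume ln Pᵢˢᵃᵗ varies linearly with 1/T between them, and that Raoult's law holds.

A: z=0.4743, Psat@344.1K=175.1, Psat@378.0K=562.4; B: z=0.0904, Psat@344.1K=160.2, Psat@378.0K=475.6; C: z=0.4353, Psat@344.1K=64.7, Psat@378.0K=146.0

T = 376.0 K

Dew-point temperature: Σzᵢ·P/Pᵢˢᵃᵗ(T) = 1. Interpolate ln Pᵢˢᵃᵗ = aᵢ + bᵢ/T.
  T = 344.1 K: ΣzᵢP/Pᵢˢᵃᵗ = 2.3712
  T = 378.0 K: ΣzᵢP/Pᵢˢᵃᵗ = 0.9519
  T = 361.1 K: ΣzᵢP/Pᵢˢᵃᵗ = 1.4642
  T = 369.6 K: ΣzᵢP/Pᵢˢᵃᵗ = 1.1726
  T = 373.8 K: ΣzᵢP/Pᵢˢᵃᵗ = 1.0551
  T = 375.9 K: ΣzᵢP/Pᵢˢᵃᵗ = 1.0019
Interpolating between 375.9 K and 378.0 K gives T ≈ 376.0 K.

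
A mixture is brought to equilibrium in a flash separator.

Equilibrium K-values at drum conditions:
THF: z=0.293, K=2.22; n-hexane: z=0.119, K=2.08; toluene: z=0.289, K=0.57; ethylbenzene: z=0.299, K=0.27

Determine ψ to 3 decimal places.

ψ = 0.202

Rachford–Rice: g(ψ) = Σ zᵢ(Kᵢ−1)/(1+ψ(Kᵢ−1)) = 0.
g(0) = ΣzᵢKᵢ − 1 = 0.143 and g(1) = 1 − Σzᵢ/Kᵢ = -0.804, so a root lies in (0, 1).
Iterate (Newton) starting at ψ = 0.5:
  ψ = 0.500: g = -0.1966, g' = -0.709 → ψ = 0.223
  ψ = 0.223: g = -0.0133, g' = -0.652 → ψ = 0.202
Converged at ψ = 0.202.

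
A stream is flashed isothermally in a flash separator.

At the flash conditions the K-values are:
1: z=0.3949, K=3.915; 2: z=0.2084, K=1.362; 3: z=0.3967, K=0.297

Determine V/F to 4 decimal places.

Rachford–Rice: g(V/F) = Σ zᵢ(Kᵢ−1)/(1+V/F(Kᵢ−1)) = 0.
g(0) = ΣzᵢKᵢ − 1 = 0.9477 and g(1) = 1 − Σzᵢ/Kᵢ = -0.5896, so a root lies in (0, 1).
Iterate (Newton) starting at V/F = 0.5:
  V/F = 0.5000: g = 0.10226, g' = -1.0414 → V/F = 0.5982
  V/F = 0.5982: g = 0.00029, g' = -1.0481 → V/F = 0.5985
Converged at V/F = 0.5985.

V/F = 0.5985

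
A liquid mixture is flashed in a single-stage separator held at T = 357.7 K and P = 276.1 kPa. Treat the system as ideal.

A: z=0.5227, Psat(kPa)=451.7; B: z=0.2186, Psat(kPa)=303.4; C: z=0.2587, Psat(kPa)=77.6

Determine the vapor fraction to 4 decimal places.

ψ = 0.4599

Raoult's law: Kᵢ = Pᵢˢᵃᵗ/P = Pᵢˢᵃᵗ/276.1.
  K_A = 451.7/276.1 = 1.636001, K_B = 303.4/276.1 = 1.098877, K_C = 77.6/276.1 = 0.281058
Material balance + equilibrium reduce to Σ zᵢ(Kᵢ−1)/(1+ψ(Kᵢ−1)) = 0.
Check two-phase: ΣzᵢKᵢ = 1.1681 > 1 and Σzᵢ/Kᵢ = 1.4389 > 1, so g(0) = 0.1681 > 0 and g(1) = -0.4389 < 0.
Iterate (Newton) starting at ψ = 0.69:
  ψ = 0.6900: g = -0.11780, g' = -0.6306 → ψ = 0.5032
  ψ = 0.5032: g = -0.01898, g' = -0.4515 → ψ = 0.4612
  ψ = 0.4612: g = -0.00052, g' = -0.4276 → ψ = 0.4599
Converged at ψ = 0.4599.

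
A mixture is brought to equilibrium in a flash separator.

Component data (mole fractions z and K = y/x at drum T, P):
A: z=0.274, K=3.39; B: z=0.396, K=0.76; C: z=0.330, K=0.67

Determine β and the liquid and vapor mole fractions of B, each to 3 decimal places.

β = 0.666, x_B = 0.471, y_B = 0.358

Let β = V/F and solve Σ zᵢ(Kᵢ−1)/(1+β(Kᵢ−1)) = 0.
Check two-phase: ΣzᵢKᵢ = 1.451 > 1 and Σzᵢ/Kᵢ = 1.094 > 1, so g(0) = 0.451 > 0 and g(1) = -0.094 < 0.
Newton iteration, β⁰ = 0.56:
  β = 0.560: g = 0.0367, g' = -0.371 → β = 0.659
  β = 0.659: g = 0.0023, g' = -0.327 → β = 0.666
Converged at β = 0.666.
Compositions from xᵢ = zᵢ/(1+β(Kᵢ−1)), yᵢ = Kᵢxᵢ:
  A: x = 0.106, y = 0.358
  B: x = 0.471, y = 0.358
  C: x = 0.423, y = 0.283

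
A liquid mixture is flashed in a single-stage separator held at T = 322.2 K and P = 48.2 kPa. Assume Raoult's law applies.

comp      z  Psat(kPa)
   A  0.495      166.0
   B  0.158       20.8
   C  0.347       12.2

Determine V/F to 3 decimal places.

V/F = 0.504

Raoult's law: Kᵢ = Pᵢˢᵃᵗ/P = Pᵢˢᵃᵗ/48.2.
  K_A = 166.0/48.2 = 3.44398, K_B = 20.8/48.2 = 0.43154, K_C = 12.2/48.2 = 0.25311
Rachford–Rice: g(V/F) = Σ zᵢ(Kᵢ−1)/(1+V/F(Kᵢ−1)) = 0.
Feasibility: ΣzᵢKᵢ = 1.861, Σzᵢ/Kᵢ = 1.881 — both > 1, two phases present.
Newton–Raphson from V/F = 0.5:
  V/F = 0.500: g = 0.0053, g' = -1.192 → V/F = 0.504
Converged at V/F = 0.504.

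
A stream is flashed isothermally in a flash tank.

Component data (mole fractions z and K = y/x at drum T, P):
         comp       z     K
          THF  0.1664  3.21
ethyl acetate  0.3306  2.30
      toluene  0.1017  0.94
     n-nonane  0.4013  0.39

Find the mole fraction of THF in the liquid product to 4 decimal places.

x_THF = 0.0709

Let β = V/F and solve Σ zᵢ(Kᵢ−1)/(1+β(Kᵢ−1)) = 0.
Check two-phase: ΣzᵢKᵢ = 1.5466 > 1 and Σzᵢ/Kᵢ = 1.3327 > 1, so g(0) = 0.5466 > 0 and g(1) = -0.3327 < 0.
Newton–Raphson from β = 0.5:
  β = 0.5000: g = 0.07666, g' = -0.6982 → β = 0.6098
  β = 0.6098: g = 0.00026, g' = -0.7003 → β = 0.6102
Converged at β = 0.6102.
Compositions from xᵢ = zᵢ/(1+β(Kᵢ−1)), yᵢ = Kᵢxᵢ:
  THF: x = 0.0709, y = 0.2274
  ethyl acetate: x = 0.1844, y = 0.4240
  toluene: x = 0.1056, y = 0.0992
  n-nonane: x = 0.6392, y = 0.2493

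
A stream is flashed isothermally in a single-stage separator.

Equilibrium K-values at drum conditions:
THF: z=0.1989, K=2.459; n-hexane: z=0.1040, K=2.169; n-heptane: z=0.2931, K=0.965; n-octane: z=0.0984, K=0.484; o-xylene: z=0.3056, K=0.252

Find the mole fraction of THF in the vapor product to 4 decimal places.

Material balance + equilibrium reduce to Σ zᵢ(Kᵢ−1)/(1+ψ(Kᵢ−1)) = 0.
g(0) = ΣzᵢKᵢ − 1 = 0.1221 and g(1) = 1 − Σzᵢ/Kᵢ = -0.8486, so a root lies in (0, 1).
Newton iteration, ψ⁰ = 0.5:
  ψ = 0.5000: g = -0.19951, g' = -0.6824 → ψ = 0.2077
  ψ = 0.2077: g = -0.01728, g' = -0.6143 → ψ = 0.1795
  ψ = 0.1795: g = 0.00012, g' = -0.6233 → ψ = 0.1797
Converged at ψ = 0.1797.
Compositions from xᵢ = zᵢ/(1+ψ(Kᵢ−1)), yᵢ = Kᵢxᵢ:
  THF: x = 0.1576, y = 0.3875
  n-hexane: x = 0.0859, y = 0.1864
  n-heptane: x = 0.2950, y = 0.2846
  n-octane: x = 0.1085, y = 0.0525
  o-xylene: x = 0.3531, y = 0.0890

y_THF = 0.3875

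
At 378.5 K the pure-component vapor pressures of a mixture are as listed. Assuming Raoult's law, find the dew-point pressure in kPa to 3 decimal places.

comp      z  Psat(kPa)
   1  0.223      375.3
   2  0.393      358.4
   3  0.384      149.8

Pdew = 235.065 kPa

At the dew point ψ → 1, so Σzᵢ/Kᵢ = 1 with Kᵢ = Pᵢˢᵃᵗ/P ⇒ 1/P = Σzᵢ/Pᵢˢᵃᵗ.
1/P = 0.223/375.3 + 0.393/358.4 + 0.384/149.8 = 0.004254 ⇒ P = 235.065 kPa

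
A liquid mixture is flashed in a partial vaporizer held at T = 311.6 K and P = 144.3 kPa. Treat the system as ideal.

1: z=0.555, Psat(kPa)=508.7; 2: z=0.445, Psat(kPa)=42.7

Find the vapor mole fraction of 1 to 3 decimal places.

y_1 = 0.769

Raoult's law: Kᵢ = Pᵢˢᵃᵗ/P = Pᵢˢᵃᵗ/144.3.
  K_1 = 508.7/144.3 = 3.52529, K_2 = 42.7/144.3 = 0.29591
Iterate (Newton) starting at ψ = 0.5:
  ψ = 0.500: g = 0.1359, g' = -1.217 → ψ = 0.612
Converged at ψ = 0.612.
Compositions from xᵢ = zᵢ/(1+ψ(Kᵢ−1)), yᵢ = Kᵢxᵢ:
  1: x = 0.218, y = 0.769
  2: x = 0.782, y = 0.231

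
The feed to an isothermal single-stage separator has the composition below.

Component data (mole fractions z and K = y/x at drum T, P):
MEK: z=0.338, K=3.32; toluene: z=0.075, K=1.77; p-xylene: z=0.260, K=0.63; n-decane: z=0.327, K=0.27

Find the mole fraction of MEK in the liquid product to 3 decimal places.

Rachford–Rice: g(ψ) = Σ zᵢ(Kᵢ−1)/(1+ψ(Kᵢ−1)) = 0.
Check two-phase: ΣzᵢKᵢ = 1.507 > 1 and Σzᵢ/Kᵢ = 1.768 > 1, so g(0) = 0.507 > 0 and g(1) = -0.768 < 0.
Newton iteration, ψ⁰ = 0.5:
  ψ = 0.500: g = -0.0892, g' = -0.899 → ψ = 0.401
Converged at ψ = 0.401.
Compositions from xᵢ = zᵢ/(1+ψ(Kᵢ−1)), yᵢ = Kᵢxᵢ:
  MEK: x = 0.175, y = 0.581
  toluene: x = 0.057, y = 0.101
  p-xylene: x = 0.305, y = 0.192
  n-decane: x = 0.462, y = 0.125

x_MEK = 0.175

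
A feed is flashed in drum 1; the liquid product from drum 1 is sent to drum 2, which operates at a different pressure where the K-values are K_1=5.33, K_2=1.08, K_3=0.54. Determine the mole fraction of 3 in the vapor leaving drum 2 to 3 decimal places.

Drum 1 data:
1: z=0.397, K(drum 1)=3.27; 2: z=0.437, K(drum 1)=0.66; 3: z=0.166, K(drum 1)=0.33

y_3 (drum 2) = 0.239

Drum 1:
Iterate (Newton) starting at ψ₁ = 0.5:
  ψ₁ = 0.500: g = 0.0758, g' = -0.691 → ψ₁ = 0.610
  ψ₁ = 0.610: g = 0.0025, g' = -0.653 → ψ₁ = 0.614
Converged at ψ₁ = 0.614.
Drum-1 compositions:
  1: x = 0.166, y = 0.543
  2: x = 0.552, y = 0.364
  3: x = 0.282, y = 0.093
Drum-2 feed = drum-1 liquid: z₂ = (0.1659, 0.5522, 0.2819).
Drum 2:
Rachford–Rice: g(ψ₂) = Σ zᵢ(Kᵢ−1)/(1+ψ₂(Kᵢ−1)) = 0.
Feasibility: ΣzᵢKᵢ = 1.633, Σzᵢ/Kᵢ = 1.064 — both > 1, two phases present.
Newton–Raphson from ψ₂ = 0.5:
  ψ₂ = 0.500: g = 0.1011, g' = -0.414 → ψ₂ = 0.744
  ψ₂ = 0.744: g = 0.0148, g' = -0.316 → ψ₂ = 0.791
Converged at ψ₂ = 0.791.
  1: x = 0.037, y = 0.200
  2: x = 0.519, y = 0.561
  3: x = 0.443, y = 0.239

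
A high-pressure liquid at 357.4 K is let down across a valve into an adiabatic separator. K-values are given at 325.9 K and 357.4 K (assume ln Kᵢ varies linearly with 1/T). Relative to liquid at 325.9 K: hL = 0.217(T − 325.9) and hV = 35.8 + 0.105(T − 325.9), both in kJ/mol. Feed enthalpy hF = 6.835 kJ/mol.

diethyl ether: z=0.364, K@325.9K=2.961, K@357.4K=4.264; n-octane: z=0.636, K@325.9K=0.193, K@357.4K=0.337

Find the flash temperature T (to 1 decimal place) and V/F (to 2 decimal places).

T = 330.6 K, V/F = 0.16

Adiabatic flash: solve Rachford–Rice at each trial T, then check hF = ψ·hV(T) + (1−ψ)·hL(T).
  T = 325.9 K: K = (2.961, 0.193), RR gives ψ = 0.127, H_out = 4.537 kJ/mol
  T = 357.4 K: K = (4.264, 0.337), RR gives ψ = 0.354, H_out = 18.265 kJ/mol
  T = 341.6 K: K = (3.581, 0.258), RR gives ψ = 0.244, H_out = 11.721 kJ/mol
  T = 333.8 K: K = (3.266, 0.224), RR gives ψ = 0.188, H_out = 8.294 kJ/mol
  T = 329.9 K: K = (3.113, 0.208), RR gives ψ = 0.159, H_out = 6.484 kJ/mol
  T = 331.9 K: K = (3.191, 0.216), RR gives ψ = 0.174, H_out = 7.422 kJ/mol
Linear interpolation between T = 329.9 (H_out = 6.484) and T = 331.9 (H_out = 7.422) on hF = 6.835 gives T ≈ 330.6 K, at which ψ = 0.16.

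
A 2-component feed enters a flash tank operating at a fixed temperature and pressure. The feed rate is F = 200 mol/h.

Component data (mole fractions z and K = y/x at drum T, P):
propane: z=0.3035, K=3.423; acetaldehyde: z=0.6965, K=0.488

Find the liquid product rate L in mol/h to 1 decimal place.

L = 138.9 mol/h

Binary case is linear: z₁(K₁−1)(1+ψ(K₂−1)) + z₂(K₂−1)(1+ψ(K₁−1)) = 0
⇒ ψ = [z₁(K₁−1)+z₂(K₂−1)] / [−(K₁−1)(K₂−1)] = 0.37877/1.24058 = 0.3053
Then V = ψ·F = 0.3053·200 = 61.1 mol/h and L = F − V = 138.9 mol/h.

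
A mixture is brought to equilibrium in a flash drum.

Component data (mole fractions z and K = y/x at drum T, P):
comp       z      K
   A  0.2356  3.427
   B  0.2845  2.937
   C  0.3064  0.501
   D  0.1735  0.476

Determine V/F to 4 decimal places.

V/F = 0.7993

Newton–Raphson from V/F = 0.5:
  V/F = 0.5000: g = 0.21136, g' = -0.7816 → V/F = 0.7704
  V/F = 0.7704: g = 0.01952, g' = -0.6757 → V/F = 0.7993
Converged at V/F = 0.7993.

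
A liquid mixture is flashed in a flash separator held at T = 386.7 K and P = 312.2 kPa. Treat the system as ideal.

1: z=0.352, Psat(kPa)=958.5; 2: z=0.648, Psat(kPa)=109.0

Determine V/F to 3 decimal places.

V/F = 0.228

Raoult's law: Kᵢ = Pᵢˢᵃᵗ/P = Pᵢˢᵃᵗ/312.2.
  K_1 = 958.5/312.2 = 3.07015, K_2 = 109.0/312.2 = 0.34914
Binary case is linear: z₁(K₁−1)(1+V/F(K₂−1)) + z₂(K₂−1)(1+V/F(K₁−1)) = 0
⇒ V/F = [z₁(K₁−1)+z₂(K₂−1)] / [−(K₁−1)(K₂−1)] = 0.3069/1.3474 = 0.228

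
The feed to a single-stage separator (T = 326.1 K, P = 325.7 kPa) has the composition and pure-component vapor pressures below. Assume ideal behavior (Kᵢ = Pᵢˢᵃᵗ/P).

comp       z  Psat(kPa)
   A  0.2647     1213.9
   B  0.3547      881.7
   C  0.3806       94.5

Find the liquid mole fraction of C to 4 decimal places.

Raoult's law: Kᵢ = Pᵢˢᵃᵗ/P = Pᵢˢᵃᵗ/325.7.
  K_A = 1213.9/325.7 = 3.727049, K_B = 881.7/325.7 = 2.707092, K_C = 94.5/325.7 = 0.290144
Let β = V/F and solve Σ zᵢ(Kᵢ−1)/(1+β(Kᵢ−1)) = 0.
Check two-phase: ΣzᵢKᵢ = 2.0572 > 1 and Σzᵢ/Kᵢ = 1.5138 > 1, so g(0) = 1.0572 > 0 and g(1) = -0.5138 < 0.
Newton–Raphson from β = 0.56:
  β = 0.5600: g = 0.14677, g' = -1.1068 → β = 0.6926
  β = 0.6926: g = -0.00414, g' = -1.1951 → β = 0.6892
Converged at β = 0.6891.
Compositions from xᵢ = zᵢ/(1+β(Kᵢ−1)), yᵢ = Kᵢxᵢ:
  A: x = 0.0919, y = 0.3426
  B: x = 0.1630, y = 0.4412
  C: x = 0.7451, y = 0.2162

x_C = 0.7451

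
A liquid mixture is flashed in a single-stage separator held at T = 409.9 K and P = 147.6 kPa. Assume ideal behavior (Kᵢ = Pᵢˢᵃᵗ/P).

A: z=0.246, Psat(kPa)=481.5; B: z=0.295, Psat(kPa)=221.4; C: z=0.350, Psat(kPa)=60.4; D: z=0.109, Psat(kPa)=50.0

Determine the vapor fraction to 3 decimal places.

Raoult's law: Kᵢ = Pᵢˢᵃᵗ/P = Pᵢˢᵃᵗ/147.6.
  K_A = 481.5/147.6 = 3.26220, K_B = 221.4/147.6 = 1.50000, K_C = 60.4/147.6 = 0.40921, K_D = 50.0/147.6 = 0.33875
Material balance + equilibrium reduce to Σ zᵢ(Kᵢ−1)/(1+ψ(Kᵢ−1)) = 0.
Feasibility: ΣzᵢKᵢ = 1.425, Σzᵢ/Kᵢ = 1.449 — both > 1, two phases present.
Iterate (Newton) starting at ψ = 0.67:
  ψ = 0.670: g = -0.1400, g' = -0.729 → ψ = 0.478
  ψ = 0.478: g = -0.0071, g' = -0.678 → ψ = 0.468
Converged at ψ = 0.468.

ψ = 0.468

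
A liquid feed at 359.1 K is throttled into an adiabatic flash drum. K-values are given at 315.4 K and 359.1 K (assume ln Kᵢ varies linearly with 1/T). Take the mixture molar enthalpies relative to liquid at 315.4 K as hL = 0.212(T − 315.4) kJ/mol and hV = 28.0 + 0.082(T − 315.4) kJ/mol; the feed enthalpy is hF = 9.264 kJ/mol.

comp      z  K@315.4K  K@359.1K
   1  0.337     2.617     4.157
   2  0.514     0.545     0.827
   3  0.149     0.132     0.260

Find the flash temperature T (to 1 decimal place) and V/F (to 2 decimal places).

Adiabatic flash: solve Rachford–Rice at each trial T, then check hF = ψ·hV(T) + (1−ψ)·hL(T).
  T = 315.4 K: K = (2.617, 0.545, 0.132), RR gives ψ = 0.197, H_out = 5.529 kJ/mol
  T = 359.1 K: K = (4.157, 0.827, 0.260), RR gives ψ = 0.702, H_out = 24.936 kJ/mol
  T = 337.2 K: K = (3.346, 0.680, 0.189), RR gives ψ = 0.453, H_out = 16.026 kJ/mol
  T = 326.3 K: K = (2.971, 0.611, 0.159), RR gives ψ = 0.330, H_out = 11.074 kJ/mol
  T = 320.9 K: K = (2.793, 0.578, 0.145), RR gives ψ = 0.266, H_out = 8.422 kJ/mol
  T = 323.6 K: K = (2.882, 0.594, 0.152), RR gives ψ = 0.298, H_out = 9.769 kJ/mol
  T = 322.2 K: K = (2.836, 0.586, 0.148), RR gives ψ = 0.282, H_out = 9.076 kJ/mol
Linear interpolation between T = 322.2 (H_out = 9.076) and T = 323.6 (H_out = 9.769) on hF = 9.264 gives T ≈ 322.6 K, at which ψ = 0.29.

T = 322.6 K, V/F = 0.29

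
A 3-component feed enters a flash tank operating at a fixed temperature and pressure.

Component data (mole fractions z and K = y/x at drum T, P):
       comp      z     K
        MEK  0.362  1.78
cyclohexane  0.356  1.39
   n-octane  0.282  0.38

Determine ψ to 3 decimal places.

Rachford–Rice: g(ψ) = Σ zᵢ(Kᵢ−1)/(1+ψ(Kᵢ−1)) = 0.
g(0) = ΣzᵢKᵢ − 1 = 0.246 and g(1) = 1 − Σzᵢ/Kᵢ = -0.202, so a root lies in (0, 1).
Newton–Raphson from ψ = 0.48:
  ψ = 0.480: g = 0.0735, g' = -0.375 → ψ = 0.676
  ψ = 0.676: g = -0.0063, g' = -0.450 → ψ = 0.662
Converged at ψ = 0.662.

ψ = 0.662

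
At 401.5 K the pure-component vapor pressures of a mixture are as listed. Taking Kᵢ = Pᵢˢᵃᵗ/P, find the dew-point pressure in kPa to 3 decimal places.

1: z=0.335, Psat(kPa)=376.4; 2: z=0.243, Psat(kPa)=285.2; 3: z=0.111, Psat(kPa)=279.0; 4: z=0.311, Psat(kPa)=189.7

Pdew = 264.598 kPa

At the dew point ψ → 1, so Σzᵢ/Kᵢ = 1 with Kᵢ = Pᵢˢᵃᵗ/P ⇒ 1/P = Σzᵢ/Pᵢˢᵃᵗ.
1/P = 0.335/376.4 + 0.243/285.2 + 0.111/279.0 + 0.311/189.7 = 0.003779 ⇒ P = 264.598 kPa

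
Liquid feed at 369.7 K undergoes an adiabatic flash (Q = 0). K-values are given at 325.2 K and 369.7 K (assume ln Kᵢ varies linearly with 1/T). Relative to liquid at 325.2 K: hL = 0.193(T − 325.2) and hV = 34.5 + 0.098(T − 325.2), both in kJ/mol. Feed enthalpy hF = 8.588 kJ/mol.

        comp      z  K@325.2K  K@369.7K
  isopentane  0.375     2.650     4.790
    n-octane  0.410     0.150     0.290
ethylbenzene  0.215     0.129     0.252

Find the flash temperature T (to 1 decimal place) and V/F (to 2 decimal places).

Adiabatic flash: solve Rachford–Rice at each trial T, then check hF = ψ·hV(T) + (1−ψ)·hL(T).
  T = 325.2 K: K = (2.650, 0.150, 0.129), RR gives ψ = 0.059, H_out = 2.024 kJ/mol
  T = 369.7 K: K = (4.790, 0.290, 0.252), RR gives ψ = 0.354, H_out = 19.293 kJ/mol
  T = 347.4 K: K = (3.629, 0.213, 0.184), RR gives ψ = 0.233, H_out = 11.821 kJ/mol
  T = 336.3 K: K = (3.117, 0.180, 0.155), RR gives ψ = 0.157, H_out = 7.401 kJ/mol
  T = 341.9 K: K = (3.370, 0.196, 0.169), RR gives ψ = 0.197, H_out = 9.719 kJ/mol
  T = 339.1 K: K = (3.242, 0.188, 0.162), RR gives ψ = 0.178, H_out = 8.586 kJ/mol
  T = 340.5 K: K = (3.305, 0.192, 0.166), RR gives ψ = 0.188, H_out = 9.158 kJ/mol
Linear interpolation between T = 339.1 (H_out = 8.586) and T = 340.5 (H_out = 9.158) on hF = 8.588 gives T ≈ 339.1 K, at which ψ = 0.18.

T = 339.1 K, V/F = 0.18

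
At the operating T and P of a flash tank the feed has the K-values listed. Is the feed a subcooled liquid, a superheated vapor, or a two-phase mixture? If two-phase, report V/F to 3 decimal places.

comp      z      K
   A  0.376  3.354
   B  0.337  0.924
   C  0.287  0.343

two-phase, V/F = 0.641

ΣzᵢKᵢ = 1.671; Σzᵢ/Kᵢ = 1.314.
Both exceed 1, so a two-phase solution exists.
Material balance + equilibrium reduce to Σ zᵢ(Kᵢ−1)/(1+ψ(Kᵢ−1)) = 0.
Newton–Raphson from ψ = 0.5:
  ψ = 0.500: g = 0.0991, g' = -0.716 → ψ = 0.638
  ψ = 0.638: g = 0.0020, g' = -0.702 → ψ = 0.641
Converged at ψ = 0.641.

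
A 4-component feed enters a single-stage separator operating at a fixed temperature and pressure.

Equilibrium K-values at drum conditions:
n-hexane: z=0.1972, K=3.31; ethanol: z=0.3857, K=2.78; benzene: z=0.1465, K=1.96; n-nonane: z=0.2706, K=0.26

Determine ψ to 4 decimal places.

Rachford–Rice: g(ψ) = Σ zᵢ(Kᵢ−1)/(1+ψ(Kᵢ−1)) = 0.
Check two-phase: ΣzᵢKᵢ = 2.0825 > 1 and Σzᵢ/Kᵢ = 1.3138 > 1, so g(0) = 1.0825 > 0 and g(1) = -0.3138 < 0.
Iterate (Newton) starting at ψ = 0.33:
  ψ = 0.3300: g = 0.53285, g' = -1.1611 → ψ = 0.7889
  ψ = 0.7889: g = 0.04584, g' = -1.2427 → ψ = 0.8258
  ψ = 0.8258: g = -0.00183, g' = -1.3466 → ψ = 0.8245
Converged at ψ = 0.8245.

ψ = 0.8245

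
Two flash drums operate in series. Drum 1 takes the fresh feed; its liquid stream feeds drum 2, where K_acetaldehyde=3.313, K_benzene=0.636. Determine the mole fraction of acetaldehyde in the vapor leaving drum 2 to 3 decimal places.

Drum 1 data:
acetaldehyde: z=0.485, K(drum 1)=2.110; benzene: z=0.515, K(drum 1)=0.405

y_acetaldehyde (drum 2) = 0.450

Drum 1:
Let ψ₁ = V/F and solve Σ zᵢ(Kᵢ−1)/(1+ψ₁(Kᵢ−1)) = 0.
Check two-phase: ΣzᵢKᵢ = 1.232 > 1 and Σzᵢ/Kᵢ = 1.501 > 1, so g(0) = 0.232 > 0 and g(1) = -0.501 < 0.
Binary case is linear: z₁(K₁−1)(1+ψ₁(K₂−1)) + z₂(K₂−1)(1+ψ₁(K₁−1)) = 0
⇒ ψ₁ = [z₁(K₁−1)+z₂(K₂−1)] / [−(K₁−1)(K₂−1)] = 0.2319/0.6604 = 0.351
Drum-1 compositions:
  acetaldehyde: x = 0.349, y = 0.736
  benzene: x = 0.651, y = 0.264
Drum-2 feed = drum-1 liquid: z₂ = (0.3490, 0.6510).
Drum 2:
Let ψ₂ = V/F and solve Σ zᵢ(Kᵢ−1)/(1+ψ₂(Kᵢ−1)) = 0.
Feasibility: ΣzᵢKᵢ = 1.570, Σzᵢ/Kᵢ = 1.129 — both > 1, two phases present.
Binary case is linear: z₁(K₁−1)(1+ψ₂(K₂−1)) + z₂(K₂−1)(1+ψ₂(K₁−1)) = 0
⇒ ψ₂ = [z₁(K₁−1)+z₂(K₂−1)] / [−(K₁−1)(K₂−1)] = 0.5702/0.8419 = 0.677
  acetaldehyde: x = 0.136, y = 0.450
  benzene: x = 0.864, y = 0.550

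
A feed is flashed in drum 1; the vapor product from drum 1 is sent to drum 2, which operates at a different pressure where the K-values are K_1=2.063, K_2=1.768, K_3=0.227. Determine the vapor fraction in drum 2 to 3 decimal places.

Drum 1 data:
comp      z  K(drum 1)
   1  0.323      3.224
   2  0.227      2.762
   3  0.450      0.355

Drum 1:
Rachford–Rice: g(ψ₁) = Σ zᵢ(Kᵢ−1)/(1+ψ₁(Kᵢ−1)) = 0.
Check two-phase: ΣzᵢKᵢ = 1.828 > 1 and Σzᵢ/Kᵢ = 1.450 > 1, so g(0) = 0.828 > 0 and g(1) = -0.450 < 0.
Newton iteration, ψ₁⁰ = 0.59:
  ψ₁ = 0.590: g = 0.0382, g' = -0.956 → ψ₁ = 0.630
Converged at ψ₁ = 0.630.
Drum-1 compositions:
  1: x = 0.135, y = 0.434
  2: x = 0.108, y = 0.297
  3: x = 0.758, y = 0.269
Drum-2 feed = drum-1 vapor: z₂ = (0.4338, 0.2972, 0.2690).
Drum 2:
Material balance + equilibrium reduce to Σ zᵢ(Kᵢ−1)/(1+ψ₂(Kᵢ−1)) = 0.
Check two-phase: ΣzᵢKᵢ = 1.481 > 1 and Σzᵢ/Kᵢ = 1.564 > 1, so g(0) = 0.481 > 0 and g(1) = -0.564 < 0.
Iterate (Newton) starting at ψ₂ = 0.57:
  ψ₂ = 0.570: g = 0.0741, g' = -0.789 → ψ₂ = 0.664
  ψ₂ = 0.664: g = -0.0058, g' = -0.924 → ψ₂ = 0.658
Converged at ψ₂ = 0.658.
  1: x = 0.255, y = 0.527
  2: x = 0.197, y = 0.349
  3: x = 0.547, y = 0.124

V/F (drum 2) = 0.658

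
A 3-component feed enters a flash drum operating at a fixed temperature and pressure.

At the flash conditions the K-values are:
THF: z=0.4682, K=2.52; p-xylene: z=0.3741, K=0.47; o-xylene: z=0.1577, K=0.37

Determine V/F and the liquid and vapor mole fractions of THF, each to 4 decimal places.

Rachford–Rice: g(V/F) = Σ zᵢ(Kᵢ−1)/(1+V/F(Kᵢ−1)) = 0.
Feasibility: ΣzᵢKᵢ = 1.4140, Σzᵢ/Kᵢ = 1.4080 — both > 1, two phases present.
Iterate (Newton) starting at V/F = 0.38:
  V/F = 0.3800: g = 0.07221, g' = -0.7076 → V/F = 0.4820
  V/F = 0.4820: g = 0.00173, g' = -0.6790 → V/F = 0.4846
Converged at V/F = 0.4846.
Compositions from xᵢ = zᵢ/(1+V/F(Kᵢ−1)), yᵢ = Kᵢxᵢ:
  THF: x = 0.2696, y = 0.6794
  p-xylene: x = 0.5034, y = 0.2366
  o-xylene: x = 0.2270, y = 0.0840

V/F = 0.4846, x_THF = 0.2696, y_THF = 0.6794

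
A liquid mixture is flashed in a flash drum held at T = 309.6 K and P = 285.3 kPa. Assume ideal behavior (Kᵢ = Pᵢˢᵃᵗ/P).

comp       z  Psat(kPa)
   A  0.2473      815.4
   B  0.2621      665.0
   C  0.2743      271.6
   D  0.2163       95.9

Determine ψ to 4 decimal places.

ψ = 0.8480

Raoult's law: Kᵢ = Pᵢˢᵃᵗ/P = Pᵢˢᵃᵗ/285.3.
  K_A = 815.4/285.3 = 2.858044, K_B = 665.0/285.3 = 2.330880, K_C = 271.6/285.3 = 0.951980, K_D = 95.9/285.3 = 0.336137
Material balance + equilibrium reduce to Σ zᵢ(Kᵢ−1)/(1+ψ(Kᵢ−1)) = 0.
Feasibility: ΣzᵢKᵢ = 1.6516, Σzᵢ/Kᵢ = 1.1306 — both > 1, two phases present.
Newton–Raphson from ψ = 0.41:
  ψ = 0.4100: g = 0.27576, g' = -0.6500 → ψ = 0.8342
  ψ = 0.8342: g = 0.00993, g' = -0.7151 → ψ = 0.8481
  ψ = 0.8481: g = -0.00011, g' = -0.7311 → ψ = 0.8480
Converged at ψ = 0.8480.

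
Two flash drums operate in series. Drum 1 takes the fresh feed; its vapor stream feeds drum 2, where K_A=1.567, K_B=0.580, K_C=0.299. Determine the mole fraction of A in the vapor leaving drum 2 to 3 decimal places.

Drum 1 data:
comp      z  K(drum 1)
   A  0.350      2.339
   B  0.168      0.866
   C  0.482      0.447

y_A (drum 2) = 0.807

Drum 1:
Newton–Raphson from ψ₁ = 0.63:
  ψ₁ = 0.630: g = -0.1794, g' = -0.535 → ψ₁ = 0.295
  ψ₁ = 0.295: g = -0.0059, g' = -0.536 → ψ₁ = 0.284
Converged at ψ₁ = 0.284.
Drum-1 compositions:
  A: x = 0.254, y = 0.593
  B: x = 0.175, y = 0.151
  C: x = 0.572, y = 0.256
Drum-2 feed = drum-1 vapor: z₂ = (0.5932, 0.1512, 0.2556).
Drum 2:
Newton–Raphson from ψ₂ = 0.5:
  ψ₂ = 0.500: g = -0.0942, g' = -0.456 → ψ₂ = 0.294
  ψ₂ = 0.294: g = -0.0097, g' = -0.374 → ψ₂ = 0.268
  ψ₂ = 0.268: g = -0.0001, g' = -0.368 → ψ₂ = 0.267
Converged at ψ₂ = 0.267.
  A: x = 0.515, y = 0.807
  B: x = 0.170, y = 0.099
  C: x = 0.315, y = 0.094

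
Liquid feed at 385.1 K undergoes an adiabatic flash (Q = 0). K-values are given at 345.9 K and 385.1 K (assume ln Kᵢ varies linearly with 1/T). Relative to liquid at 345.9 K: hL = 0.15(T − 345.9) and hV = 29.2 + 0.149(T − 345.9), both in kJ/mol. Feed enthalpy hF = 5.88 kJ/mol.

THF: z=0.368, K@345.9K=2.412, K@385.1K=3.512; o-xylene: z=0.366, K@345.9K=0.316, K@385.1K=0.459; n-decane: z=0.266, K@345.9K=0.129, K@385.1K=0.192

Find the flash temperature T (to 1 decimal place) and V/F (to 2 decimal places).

Adiabatic flash: solve Rachford–Rice at each trial T, then check hF = ψ·hV(T) + (1−ψ)·hL(T).
  T = 345.9 K: K = (2.412, 0.316, 0.129), RR gives ψ = 0.035, H_out = 1.013 kJ/mol
  T = 385.1 K: K = (3.512, 0.459, 0.192), RR gives ψ = 0.306, H_out = 14.800 kJ/mol
  T = 365.5 K: K = (2.940, 0.385, 0.159), RR gives ψ = 0.190, H_out = 8.494 kJ/mol
  T = 355.7 K: K = (2.670, 0.350, 0.144), RR gives ψ = 0.120, H_out = 4.971 kJ/mol
  T = 360.6 K: K = (2.804, 0.367, 0.151), RR gives ψ = 0.157, H_out = 6.776 kJ/mol
  T = 358.1 K: K = (2.735, 0.358, 0.147), RR gives ψ = 0.138, H_out = 5.867 kJ/mol
  T = 359.4 K: K = (2.771, 0.363, 0.149), RR gives ψ = 0.148, H_out = 6.342 kJ/mol
Linear interpolation between T = 358.1 (H_out = 5.867) and T = 359.4 (H_out = 6.342) on hF = 5.88 gives T ≈ 358.1 K, at which ψ = 0.14.

T = 358.1 K, V/F = 0.14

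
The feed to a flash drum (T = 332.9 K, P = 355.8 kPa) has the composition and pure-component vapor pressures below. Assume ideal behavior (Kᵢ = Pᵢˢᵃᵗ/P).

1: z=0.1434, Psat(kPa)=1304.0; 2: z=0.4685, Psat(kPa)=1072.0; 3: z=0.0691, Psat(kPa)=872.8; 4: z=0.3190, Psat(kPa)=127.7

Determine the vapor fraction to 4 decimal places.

Raoult's law: Kᵢ = Pᵢˢᵃᵗ/P = Pᵢˢᵃᵗ/355.8.
  K_1 = 1304.0/355.8 = 3.664980, K_2 = 1072.0/355.8 = 3.012929, K_3 = 872.8/355.8 = 2.453064, K_4 = 127.7/355.8 = 0.358909
Iterate (Newton) starting at ψ = 0.6:
  ψ = 0.6000: g = 0.29549, g' = -0.9281 → ψ = 0.9184
  ψ = 0.9184: g = -0.01238, g' = -1.1216 → ψ = 0.9073
  ψ = 0.9073: g = -0.00011, g' = -1.1012 → ψ = 0.9072
Converged at ψ = 0.9072.

ψ = 0.9072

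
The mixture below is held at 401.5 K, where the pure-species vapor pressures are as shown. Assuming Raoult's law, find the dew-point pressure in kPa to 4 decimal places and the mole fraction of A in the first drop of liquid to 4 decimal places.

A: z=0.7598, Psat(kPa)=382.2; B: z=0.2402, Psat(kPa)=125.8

Pdew = 256.5850 kPa, x_A = 0.5101

At the dew point ψ → 1, so Σzᵢ/Kᵢ = 1 with Kᵢ = Pᵢˢᵃᵗ/P ⇒ 1/P = Σzᵢ/Pᵢˢᵃᵗ.
1/P = 0.7598/382.2 + 0.2402/125.8 = 0.0038973 ⇒ P = 256.5850 kPa
xᵢ = zᵢP/Pᵢˢᵃᵗ ⇒ x_A = 0.7598·256.5850/382.2 = 0.5101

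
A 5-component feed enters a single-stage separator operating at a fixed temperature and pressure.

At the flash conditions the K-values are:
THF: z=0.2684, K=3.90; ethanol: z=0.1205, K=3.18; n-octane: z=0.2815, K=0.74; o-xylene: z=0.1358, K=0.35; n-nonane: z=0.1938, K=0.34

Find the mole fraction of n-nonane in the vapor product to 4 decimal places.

Rachford–Rice: g(β) = Σ zᵢ(Kᵢ−1)/(1+β(Kᵢ−1)) = 0.
Feasibility: ΣzᵢKᵢ = 1.7517, Σzᵢ/Kᵢ = 1.4451 — both > 1, two phases present.
Iterate (Newton) starting at β = 0.52:
  β = 0.5200: g = 0.02076, g' = -0.8367 → β = 0.5448
  β = 0.5448: g = 0.00012, g' = -0.8280 → β = 0.5449
Converged at β = 0.5449.
Compositions from xᵢ = zᵢ/(1+β(Kᵢ−1)), yᵢ = Kᵢxᵢ:
  THF: x = 0.1040, y = 0.4057
  ethanol: x = 0.0551, y = 0.1751
  n-octane: x = 0.3280, y = 0.2427
  o-xylene: x = 0.2103, y = 0.0736
  n-nonane: x = 0.3027, y = 0.1029

y_n-nonane = 0.1029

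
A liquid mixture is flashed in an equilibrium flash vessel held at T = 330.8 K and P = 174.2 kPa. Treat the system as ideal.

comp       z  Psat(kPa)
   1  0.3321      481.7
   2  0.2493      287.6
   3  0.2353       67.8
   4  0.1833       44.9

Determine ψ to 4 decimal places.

Raoult's law: Kᵢ = Pᵢˢᵃᵗ/P = Pᵢˢᵃᵗ/174.2.
  K_1 = 481.7/174.2 = 2.765212, K_2 = 287.6/174.2 = 1.650976, K_3 = 67.8/174.2 = 0.389208, K_4 = 44.9/174.2 = 0.257750
Rachford–Rice: g(ψ) = Σ zᵢ(Kᵢ−1)/(1+ψ(Kᵢ−1)) = 0.
Feasibility: ΣzᵢKᵢ = 1.4687, Σzᵢ/Kᵢ = 1.5868 — both > 1, two phases present.
Newton iteration, ψ⁰ = 0.44:
  ψ = 0.4400: g = 0.05753, g' = -0.7785 → ψ = 0.5139
  ψ = 0.5139: g = -0.00043, g' = -0.7942 → ψ = 0.5134
Converged at ψ = 0.5134.

ψ = 0.5134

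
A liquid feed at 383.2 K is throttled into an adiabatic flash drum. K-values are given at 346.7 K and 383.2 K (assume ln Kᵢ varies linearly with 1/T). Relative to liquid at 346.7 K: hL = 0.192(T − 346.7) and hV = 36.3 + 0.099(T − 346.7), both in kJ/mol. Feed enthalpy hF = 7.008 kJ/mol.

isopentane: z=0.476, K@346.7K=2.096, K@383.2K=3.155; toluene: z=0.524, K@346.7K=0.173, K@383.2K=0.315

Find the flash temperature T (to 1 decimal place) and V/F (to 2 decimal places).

Adiabatic flash: solve Rachford–Rice at each trial T, then check hF = ψ·hV(T) + (1−ψ)·hL(T).
  T = 346.7 K: K = (2.096, 0.173), RR gives ψ = 0.097, H_out = 3.538 kJ/mol
  T = 383.2 K: K = (3.155, 0.315), RR gives ψ = 0.452, H_out = 21.873 kJ/mol
  T = 364.9 K: K = (2.597, 0.237), RR gives ψ = 0.295, H_out = 13.719 kJ/mol
  T = 355.8 K: K = (2.339, 0.203), RR gives ψ = 0.206, H_out = 9.055 kJ/mol
  T = 351.2 K: K = (2.215, 0.188), RR gives ψ = 0.154, H_out = 6.405 kJ/mol
  T = 353.5 K: K = (2.276, 0.195), RR gives ψ = 0.181, H_out = 7.761 kJ/mol
Linear interpolation between T = 351.2 (H_out = 6.405) and T = 353.5 (H_out = 7.761) on hF = 7.008 gives T ≈ 352.2 K, at which ψ = 0.17.

T = 352.2 K, V/F = 0.17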